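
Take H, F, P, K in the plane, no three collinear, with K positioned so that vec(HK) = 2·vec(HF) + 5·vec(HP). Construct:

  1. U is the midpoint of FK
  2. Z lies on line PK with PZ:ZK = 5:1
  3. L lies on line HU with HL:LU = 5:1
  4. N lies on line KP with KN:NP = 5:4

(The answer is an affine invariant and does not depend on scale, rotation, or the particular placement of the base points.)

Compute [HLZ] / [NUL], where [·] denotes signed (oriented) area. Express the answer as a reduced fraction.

[HLZ]:[NUL] = -6

Assign H = (0, 0), F = (1, 0), P = (0, 1), K = (2, 5) — the answer is frame-independent, so this choice is without loss of generality.
1. U is the midpoint of FK ⇒ U = (3/2, 5/2)
2. Z lies on line PK with PZ:ZK = 5:1 ⇒ Z = (5/3, 13/3)
3. L lies on line HU with HL:LU = 5:1 ⇒ L = (5/4, 25/12)
4. N lies on line KP with KN:NP = 5:4 ⇒ N = (8/9, 25/9)
2·[HLZ] = 35/18, 2·[NUL] = -35/108
[HLZ]:[NUL] = 35/18:-35/108 = -6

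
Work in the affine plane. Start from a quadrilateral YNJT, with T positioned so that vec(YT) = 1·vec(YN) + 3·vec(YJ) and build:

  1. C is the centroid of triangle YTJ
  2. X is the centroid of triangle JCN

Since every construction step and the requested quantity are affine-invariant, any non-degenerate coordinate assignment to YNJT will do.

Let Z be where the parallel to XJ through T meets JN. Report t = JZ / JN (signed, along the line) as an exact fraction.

t = -5

Work in coordinates with Y = (0, 0), N = (1, 0), J = (0, 1), T = (1, 3).
1. C is the centroid of triangle YTJ ⇒ C = (1/3, 4/3)
2. X is the centroid of triangle JCN ⇒ X = (4/9, 7/9)
through T parallel to XJ: direction (-4/9, 2/9); meets JN at Z = (-5, 6)
Z = J + t·(N−J) with t = -5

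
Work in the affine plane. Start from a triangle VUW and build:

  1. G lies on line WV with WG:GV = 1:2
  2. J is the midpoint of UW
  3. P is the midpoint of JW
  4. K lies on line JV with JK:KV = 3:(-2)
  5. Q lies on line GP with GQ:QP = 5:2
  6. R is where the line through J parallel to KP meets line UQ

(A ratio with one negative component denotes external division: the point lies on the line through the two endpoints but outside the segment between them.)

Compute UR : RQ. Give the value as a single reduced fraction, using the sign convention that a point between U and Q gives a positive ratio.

Set V = (0, 0), U = (1, 0), W = (0, 1); any affine frame gives the same invariant.
1. G lies on line WV with WG:GV = 1:2 ⇒ G = (0, 2/3)
2. J is the midpoint of UW ⇒ J = (1/2, 1/2)
3. P is the midpoint of JW ⇒ P = (1/4, 3/4)
4. K lies on line JV with JK:KV = 3:(-2) ⇒ K = (-1, -1)
5. Q lies on line GP with GQ:QP = 5:2 ⇒ Q = (5/28, 61/84)
6. R is where the line through J parallel to KP meets line UQ ⇒ R = (187/394, 183/394)
R = U + t·(Q−U) with t = 126/197, so UR:RQ = t:(1−t) = 126/197:71/197

UR:RQ = 126/71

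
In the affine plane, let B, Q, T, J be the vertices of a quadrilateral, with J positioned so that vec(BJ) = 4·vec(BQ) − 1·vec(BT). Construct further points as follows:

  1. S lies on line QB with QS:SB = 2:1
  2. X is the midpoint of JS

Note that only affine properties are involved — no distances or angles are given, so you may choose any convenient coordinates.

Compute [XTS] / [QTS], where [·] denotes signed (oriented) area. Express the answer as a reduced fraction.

[XTS]:[QTS] = 5/2

Assign B = (0, 0), Q = (1, 0), T = (0, 1), J = (4, -1) — the answer is frame-independent, so this choice is without loss of generality.
1. S lies on line QB with QS:SB = 2:1 ⇒ S = (1/3, 0)
2. X is the midpoint of JS ⇒ X = (13/6, -1/2)
2·[XTS] = 5/3, 2·[QTS] = 2/3
[XTS]:[QTS] = 5/3:2/3 = 5/2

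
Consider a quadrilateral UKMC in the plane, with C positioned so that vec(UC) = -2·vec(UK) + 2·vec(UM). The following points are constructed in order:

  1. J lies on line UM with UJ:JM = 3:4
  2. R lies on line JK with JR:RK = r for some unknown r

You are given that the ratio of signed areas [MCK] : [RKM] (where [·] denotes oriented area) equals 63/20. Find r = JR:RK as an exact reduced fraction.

r = 4/5

Work in coordinates with U = (0, 0), K = (1, 0), M = (0, 1), C = (-2, 2).
1. J lies on line UM with UJ:JM = 3:4 ⇒ J = (0, 3/7)
2. With JR:RK = r, write λ = r/(r+1) so R = J + λ·(K−J); R is affine-linear in λ
Every point depending on R is an affine combination of R and λ-independent points, so each such coordinate is linear in λ; the λ² term in each signed area is a multiple of (K−J)×(K−J) = 0, so 2·[MCK] and 2·[RKM] are each linear in λ. Evaluating at λ=0 and λ=1:
  2·[MCK] = 1,   2·[RKM] = -4/7·λ + 4/7
So [MCK]:[RKM] = (1) / (-4/7·λ + 4/7). Setting this equal to 63/20:
  1 = 63/20·(-4/7·λ + 4/7)  ⇒  λ = 4/9
Then r = λ/(1−λ) = (4/9)/(5/9) = 4/5. Check: with r = 4/5, R = (4/9, 5/21) and [MCK]:[RKM] = 63/20 as required.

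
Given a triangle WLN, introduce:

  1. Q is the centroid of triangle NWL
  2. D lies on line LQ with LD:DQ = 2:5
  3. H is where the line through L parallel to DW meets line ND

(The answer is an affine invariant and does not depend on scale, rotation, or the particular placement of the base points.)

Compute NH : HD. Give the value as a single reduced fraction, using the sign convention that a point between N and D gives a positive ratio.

Set W = (0, 0), L = (1, 0), N = (0, 1); any affine frame gives the same invariant.
1. Q is the centroid of triangle NWL ⇒ Q = (1/3, 1/3)
2. D lies on line LQ with LD:DQ = 2:5 ⇒ D = (17/21, 2/21)
3. H is where the line through L parallel to DW meets line ND ⇒ H = (19/21, -4/357)
H = N + t·(D−N) with t = 19/17, so NH:HD = t:(1−t) = 19/17:-2/17

NH:HD = -19/2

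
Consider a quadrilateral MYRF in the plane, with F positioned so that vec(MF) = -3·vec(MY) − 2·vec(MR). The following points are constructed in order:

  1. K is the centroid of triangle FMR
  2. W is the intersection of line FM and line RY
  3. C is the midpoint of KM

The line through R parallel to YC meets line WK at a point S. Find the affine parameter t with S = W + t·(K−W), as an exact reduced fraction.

t = -6/5

Assign M = (0, 0), Y = (1, 0), R = (0, 1), F = (-3, -2) — the answer is frame-independent, so this choice is without loss of generality.
1. K is the centroid of triangle FMR ⇒ K = (-1, -1/3)
2. W is the intersection of line FM and line RY ⇒ W = (3/5, 2/5)
3. C is the midpoint of KM ⇒ C = (-1/2, -1/6)
through R parallel to YC: direction (-3/2, -1/6); meets WK at S = (63/25, 32/25)
S = W + t·(K−W) with t = -6/5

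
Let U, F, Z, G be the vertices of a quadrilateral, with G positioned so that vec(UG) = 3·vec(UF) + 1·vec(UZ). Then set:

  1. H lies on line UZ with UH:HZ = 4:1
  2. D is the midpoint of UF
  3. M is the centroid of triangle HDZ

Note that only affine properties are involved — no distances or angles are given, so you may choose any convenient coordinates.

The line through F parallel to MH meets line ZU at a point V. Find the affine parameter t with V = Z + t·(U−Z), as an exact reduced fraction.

Assign U = (0, 0), F = (1, 0), Z = (0, 1), G = (3, 1) — the answer is frame-independent, so this choice is without loss of generality.
1. H lies on line UZ with UH:HZ = 4:1 ⇒ H = (0, 4/5)
2. D is the midpoint of UF ⇒ D = (1/2, 0)
3. M is the centroid of triangle HDZ ⇒ M = (1/6, 3/5)
through F parallel to MH: direction (-1/6, 1/5); meets ZU at V = (0, 6/5)
V = Z + t·(U−Z) with t = -1/5

t = -1/5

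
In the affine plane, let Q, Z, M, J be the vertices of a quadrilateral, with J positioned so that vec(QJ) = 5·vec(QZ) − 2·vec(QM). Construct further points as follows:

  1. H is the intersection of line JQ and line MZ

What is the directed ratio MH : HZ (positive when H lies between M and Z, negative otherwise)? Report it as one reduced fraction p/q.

MH:HZ = -5/2

Assign Q = (0, 0), Z = (1, 0), M = (0, 1), J = (5, -2) — the answer is frame-independent, so this choice is without loss of generality.
1. H is the intersection of line JQ and line MZ ⇒ H = (5/3, -2/3)
H = M + t·(Z−M) with t = 5/3, so MH:HZ = t:(1−t) = 5/3:-2/3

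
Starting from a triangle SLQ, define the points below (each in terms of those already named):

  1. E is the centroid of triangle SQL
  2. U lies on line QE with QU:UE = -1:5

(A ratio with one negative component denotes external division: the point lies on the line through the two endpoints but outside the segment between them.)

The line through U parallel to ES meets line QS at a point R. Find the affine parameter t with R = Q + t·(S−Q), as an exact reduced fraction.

Work in coordinates with S = (0, 0), L = (1, 0), Q = (0, 1).
1. E is the centroid of triangle SQL ⇒ E = (1/3, 1/3)
2. U lies on line QE with QU:UE = -1:5 ⇒ U = (-1/12, 7/6)
through U parallel to ES: direction (-1/3, -1/3); meets QS at R = (0, 5/4)
R = Q + t·(S−Q) with t = -1/4

t = -1/4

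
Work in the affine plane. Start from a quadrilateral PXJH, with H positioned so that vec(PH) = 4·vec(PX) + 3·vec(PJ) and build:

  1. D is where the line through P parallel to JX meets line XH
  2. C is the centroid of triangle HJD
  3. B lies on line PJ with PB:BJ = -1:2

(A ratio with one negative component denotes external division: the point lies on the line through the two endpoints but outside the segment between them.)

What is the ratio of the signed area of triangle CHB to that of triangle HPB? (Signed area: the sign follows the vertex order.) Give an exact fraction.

[CHB]:[HPB] = -2/3

Choose coordinates P = (0, 0), X = (1, 0), J = (0, 1), H = (4, 3).
1. D is where the line through P parallel to JX meets line XH ⇒ D = (1/2, -1/2)
2. C is the centroid of triangle HJD ⇒ C = (3/2, 7/6)
3. B lies on line PJ with PB:BJ = -1:2 ⇒ B = (0, -1)
2·[CHB] = -8/3, 2·[HPB] = 4
[CHB]:[HPB] = -8/3:4 = -2/3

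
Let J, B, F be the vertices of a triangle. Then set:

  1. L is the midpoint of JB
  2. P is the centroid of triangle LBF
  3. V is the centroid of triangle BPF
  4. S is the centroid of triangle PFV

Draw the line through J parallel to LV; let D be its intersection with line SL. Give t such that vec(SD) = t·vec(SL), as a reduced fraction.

t = -2

Work in coordinates with J = (0, 0), B = (1, 0), F = (0, 1).
1. L is the midpoint of JB ⇒ L = (1/2, 0)
2. P is the centroid of triangle LBF ⇒ P = (1/2, 1/3)
3. V is the centroid of triangle BPF ⇒ V = (1/2, 4/9)
4. S is the centroid of triangle PFV ⇒ S = (1/3, 16/27)
through J parallel to LV: direction (0, 4/9); meets SL at D = (0, 16/9)
D = S + t·(L−S) with t = -2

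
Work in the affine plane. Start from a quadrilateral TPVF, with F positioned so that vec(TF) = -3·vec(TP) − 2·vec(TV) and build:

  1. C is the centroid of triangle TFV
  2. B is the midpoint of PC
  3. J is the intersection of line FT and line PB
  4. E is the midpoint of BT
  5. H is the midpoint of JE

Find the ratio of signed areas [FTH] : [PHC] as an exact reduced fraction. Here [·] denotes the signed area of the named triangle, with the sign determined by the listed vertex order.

Set T = (0, 0), P = (1, 0), V = (0, 1), F = (-3, -2); any affine frame gives the same invariant.
1. C is the centroid of triangle TFV ⇒ C = (-1, -1/3)
2. B is the midpoint of PC ⇒ B = (0, -1/6)
3. J is the intersection of line FT and line PB ⇒ J = (-1/3, -2/9)
4. E is the midpoint of BT ⇒ E = (0, -1/12)
5. H is the midpoint of JE ⇒ H = (-1/6, -11/72)
2·[FTH] = -1/8, 2·[PHC] = 1/12
[FTH]:[PHC] = -1/8:1/12 = -3/2

[FTH]:[PHC] = -3/2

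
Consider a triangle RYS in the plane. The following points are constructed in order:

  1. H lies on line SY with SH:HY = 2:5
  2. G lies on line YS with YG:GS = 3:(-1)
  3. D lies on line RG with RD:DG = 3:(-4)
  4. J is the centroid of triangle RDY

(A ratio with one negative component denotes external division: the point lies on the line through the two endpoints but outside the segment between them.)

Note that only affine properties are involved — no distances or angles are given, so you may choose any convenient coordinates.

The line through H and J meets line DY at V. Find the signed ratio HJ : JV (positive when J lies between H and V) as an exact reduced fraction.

Assign R = (0, 0), Y = (1, 0), S = (0, 1) — the answer is frame-independent, so this choice is without loss of generality.
1. H lies on line SY with SH:HY = 2:5 ⇒ H = (2/7, 5/7)
2. G lies on line YS with YG:GS = 3:(-1) ⇒ G = (-1/2, 3/2)
3. D lies on line RG with RD:DG = 3:(-4) ⇒ D = (3/2, -9/2)
4. J is the centroid of triangle RDY ⇒ J = (5/6, -3/2)
line HJ meets DY at V = (82/57, -75/19)
J = H + t·(V−H) with t = 19/40, so HJ:JV = 19/40:21/40

HJ:JV = 19/21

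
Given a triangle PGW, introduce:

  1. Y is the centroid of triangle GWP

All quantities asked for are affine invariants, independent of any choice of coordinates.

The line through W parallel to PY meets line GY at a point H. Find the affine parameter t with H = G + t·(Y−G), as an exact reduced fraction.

t = 2

Work in coordinates with P = (0, 0), G = (1, 0), W = (0, 1).
1. Y is the centroid of triangle GWP ⇒ Y = (1/3, 1/3)
through W parallel to PY: direction (1/3, 1/3); meets GY at H = (-1/3, 2/3)
H = G + t·(Y−G) with t = 2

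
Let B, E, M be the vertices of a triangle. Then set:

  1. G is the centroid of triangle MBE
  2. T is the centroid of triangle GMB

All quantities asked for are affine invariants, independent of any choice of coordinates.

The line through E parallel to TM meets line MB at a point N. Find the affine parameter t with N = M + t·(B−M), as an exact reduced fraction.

t = -4

Assign B = (0, 0), E = (1, 0), M = (0, 1) — the answer is frame-independent, so this choice is without loss of generality.
1. G is the centroid of triangle MBE ⇒ G = (1/3, 1/3)
2. T is the centroid of triangle GMB ⇒ T = (1/9, 4/9)
through E parallel to TM: direction (-1/9, 5/9); meets MB at N = (0, 5)
N = M + t·(B−M) with t = -4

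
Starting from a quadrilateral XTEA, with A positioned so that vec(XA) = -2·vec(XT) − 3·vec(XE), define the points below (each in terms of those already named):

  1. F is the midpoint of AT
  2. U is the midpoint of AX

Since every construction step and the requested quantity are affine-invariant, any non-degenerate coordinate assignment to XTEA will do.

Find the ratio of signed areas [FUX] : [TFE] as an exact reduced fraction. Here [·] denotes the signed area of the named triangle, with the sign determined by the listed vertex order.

[FUX]:[TFE] = 1/4

Assign X = (0, 0), T = (1, 0), E = (0, 1), A = (-2, -3) — the answer is frame-independent, so this choice is without loss of generality.
1. F is the midpoint of AT ⇒ F = (-1/2, -3/2)
2. U is the midpoint of AX ⇒ U = (-1, -3/2)
2·[FUX] = -3/4, 2·[TFE] = -3
[FUX]:[TFE] = -3/4:-3 = 1/4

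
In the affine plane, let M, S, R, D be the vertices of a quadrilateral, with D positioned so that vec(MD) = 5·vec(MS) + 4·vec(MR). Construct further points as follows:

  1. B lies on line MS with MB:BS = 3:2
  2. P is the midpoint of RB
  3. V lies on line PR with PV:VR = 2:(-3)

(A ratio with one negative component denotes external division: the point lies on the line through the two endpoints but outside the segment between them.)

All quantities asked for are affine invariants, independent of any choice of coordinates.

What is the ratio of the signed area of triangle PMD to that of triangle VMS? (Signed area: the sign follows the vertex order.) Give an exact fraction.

Assign M = (0, 0), S = (1, 0), R = (0, 1), D = (5, 4) — the answer is frame-independent, so this choice is without loss of generality.
1. B lies on line MS with MB:BS = 3:2 ⇒ B = (3/5, 0)
2. P is the midpoint of RB ⇒ P = (3/10, 1/2)
3. V lies on line PR with PV:VR = 2:(-3) ⇒ V = (9/10, -1/2)
2·[PMD] = 13/10, 2·[VMS] = -1/2
[PMD]:[VMS] = 13/10:-1/2 = -13/5

[PMD]:[VMS] = -13/5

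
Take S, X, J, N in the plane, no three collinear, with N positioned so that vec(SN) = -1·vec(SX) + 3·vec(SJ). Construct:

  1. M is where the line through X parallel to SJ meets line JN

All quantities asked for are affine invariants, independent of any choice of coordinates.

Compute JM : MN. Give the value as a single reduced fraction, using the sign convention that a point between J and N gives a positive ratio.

JM:MN = -1/2

Assign S = (0, 0), X = (1, 0), J = (0, 1), N = (-1, 3) — the answer is frame-independent, so this choice is without loss of generality.
1. M is where the line through X parallel to SJ meets line JN ⇒ M = (1, -1)
M = J + t·(N−J) with t = -1, so JM:MN = t:(1−t) = -1:2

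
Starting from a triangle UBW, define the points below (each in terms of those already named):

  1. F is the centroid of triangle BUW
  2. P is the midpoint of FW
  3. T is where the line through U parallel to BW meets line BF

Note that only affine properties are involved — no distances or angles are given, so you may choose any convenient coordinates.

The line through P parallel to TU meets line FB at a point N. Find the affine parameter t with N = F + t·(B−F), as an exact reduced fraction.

Set U = (0, 0), B = (1, 0), W = (0, 1); any affine frame gives the same invariant.
1. F is the centroid of triangle BUW ⇒ F = (1/3, 1/3)
2. P is the midpoint of FW ⇒ P = (1/6, 2/3)
3. T is where the line through U parallel to BW meets line BF ⇒ T = (-1, 1)
through P parallel to TU: direction (1, -1); meets FB at N = (2/3, 1/6)
N = F + t·(B−F) with t = 1/2

t = 1/2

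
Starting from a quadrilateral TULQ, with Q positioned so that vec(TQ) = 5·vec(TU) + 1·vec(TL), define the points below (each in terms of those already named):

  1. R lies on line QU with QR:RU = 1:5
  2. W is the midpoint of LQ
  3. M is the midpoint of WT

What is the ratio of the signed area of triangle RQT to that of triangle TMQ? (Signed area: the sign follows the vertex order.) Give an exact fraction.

Choose coordinates T = (0, 0), U = (1, 0), L = (0, 1), Q = (5, 1).
1. R lies on line QU with QR:RU = 1:5 ⇒ R = (13/3, 5/6)
2. W is the midpoint of LQ ⇒ W = (5/2, 1)
3. M is the midpoint of WT ⇒ M = (5/4, 1/2)
2·[RQT] = 1/6, 2·[TMQ] = -5/4
[RQT]:[TMQ] = 1/6:-5/4 = -2/15

[RQT]:[TMQ] = -2/15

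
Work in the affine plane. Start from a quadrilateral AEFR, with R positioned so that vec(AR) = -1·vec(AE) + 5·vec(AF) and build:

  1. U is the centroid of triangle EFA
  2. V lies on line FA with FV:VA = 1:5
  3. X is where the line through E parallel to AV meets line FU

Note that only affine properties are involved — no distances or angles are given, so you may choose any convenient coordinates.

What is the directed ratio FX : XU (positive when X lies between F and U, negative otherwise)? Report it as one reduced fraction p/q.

FX:XU = -3/2

Choose coordinates A = (0, 0), E = (1, 0), F = (0, 1), R = (-1, 5).
1. U is the centroid of triangle EFA ⇒ U = (1/3, 1/3)
2. V lies on line FA with FV:VA = 1:5 ⇒ V = (0, 5/6)
3. X is where the line through E parallel to AV meets line FU ⇒ X = (1, -1)
X = F + t·(U−F) with t = 3, so FX:XU = t:(1−t) = 3:-2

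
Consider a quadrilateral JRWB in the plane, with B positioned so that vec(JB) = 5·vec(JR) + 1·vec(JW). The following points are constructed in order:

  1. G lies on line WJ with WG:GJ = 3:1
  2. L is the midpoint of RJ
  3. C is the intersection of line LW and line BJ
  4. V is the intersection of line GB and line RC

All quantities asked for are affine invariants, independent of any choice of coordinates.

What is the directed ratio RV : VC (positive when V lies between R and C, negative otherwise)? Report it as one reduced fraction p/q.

Choose coordinates J = (0, 0), R = (1, 0), W = (0, 1), B = (5, 1).
1. G lies on line WJ with WG:GJ = 3:1 ⇒ G = (0, 1/4)
2. L is the midpoint of RJ ⇒ L = (1/2, 0)
3. C is the intersection of line LW and line BJ ⇒ C = (5/11, 1/11)
4. V is the intersection of line GB and line RC ⇒ V = (-5/19, 4/19)
V = R + t·(C−R) with t = 44/19, so RV:VC = t:(1−t) = 44/19:-25/19

RV:VC = -44/25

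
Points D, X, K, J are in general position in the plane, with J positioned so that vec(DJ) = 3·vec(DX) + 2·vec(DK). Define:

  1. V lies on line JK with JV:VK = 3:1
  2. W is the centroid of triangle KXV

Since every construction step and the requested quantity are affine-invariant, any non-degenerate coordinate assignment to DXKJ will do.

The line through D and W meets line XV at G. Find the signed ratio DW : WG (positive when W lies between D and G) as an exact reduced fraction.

Assign D = (0, 0), X = (1, 0), K = (0, 1), J = (3, 2) — the answer is frame-independent, so this choice is without loss of generality.
1. V lies on line JK with JV:VK = 3:1 ⇒ V = (3/4, 5/4)
2. W is the centroid of triangle KXV ⇒ W = (7/12, 3/4)
line DW meets XV at G = (35/44, 45/44)
W = D + t·(G−D) with t = 11/15, so DW:WG = 11/15:4/15

DW:WG = 11/4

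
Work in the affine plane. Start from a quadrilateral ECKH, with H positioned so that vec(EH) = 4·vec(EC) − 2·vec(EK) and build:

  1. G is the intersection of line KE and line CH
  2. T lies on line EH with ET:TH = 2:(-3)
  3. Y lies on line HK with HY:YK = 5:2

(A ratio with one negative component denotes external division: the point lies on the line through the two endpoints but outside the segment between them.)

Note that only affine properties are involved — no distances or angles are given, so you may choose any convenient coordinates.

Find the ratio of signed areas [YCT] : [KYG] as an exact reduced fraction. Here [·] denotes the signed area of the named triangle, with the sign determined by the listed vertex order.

[YCT]:[KYG] = 39/8

Set E = (0, 0), C = (1, 0), K = (0, 1), H = (4, -2); any affine frame gives the same invariant.
1. G is the intersection of line KE and line CH ⇒ G = (0, 2/3)
2. T lies on line EH with ET:TH = 2:(-3) ⇒ T = (-8, 4)
3. Y lies on line HK with HY:YK = 5:2 ⇒ Y = (8/7, 1/7)
2·[YCT] = -13/7, 2·[KYG] = -8/21
[YCT]:[KYG] = -13/7:-8/21 = 39/8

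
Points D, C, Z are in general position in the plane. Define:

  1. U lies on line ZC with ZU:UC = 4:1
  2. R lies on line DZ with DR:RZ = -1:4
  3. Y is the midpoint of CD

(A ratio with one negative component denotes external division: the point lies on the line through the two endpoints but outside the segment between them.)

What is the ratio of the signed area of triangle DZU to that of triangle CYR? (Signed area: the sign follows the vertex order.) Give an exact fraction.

[DZU]:[CYR] = -24/5

Set D = (0, 0), C = (1, 0), Z = (0, 1); any affine frame gives the same invariant.
1. U lies on line ZC with ZU:UC = 4:1 ⇒ U = (4/5, 1/5)
2. R lies on line DZ with DR:RZ = -1:4 ⇒ R = (0, -1/3)
3. Y is the midpoint of CD ⇒ Y = (1/2, 0)
2·[DZU] = -4/5, 2·[CYR] = 1/6
[DZU]:[CYR] = -4/5:1/6 = -24/5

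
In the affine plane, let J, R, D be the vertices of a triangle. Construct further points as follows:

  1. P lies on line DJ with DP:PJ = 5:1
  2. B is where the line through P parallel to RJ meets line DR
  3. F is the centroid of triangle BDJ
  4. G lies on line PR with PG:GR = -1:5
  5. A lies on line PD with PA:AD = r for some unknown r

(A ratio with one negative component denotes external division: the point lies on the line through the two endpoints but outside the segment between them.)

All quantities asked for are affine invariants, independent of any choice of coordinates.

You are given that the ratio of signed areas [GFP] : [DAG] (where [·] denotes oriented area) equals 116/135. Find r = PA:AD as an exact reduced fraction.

Assign J = (0, 0), R = (1, 0), D = (0, 1) — the answer is frame-independent, so this choice is without loss of generality.
1. P lies on line DJ with DP:PJ = 5:1 ⇒ P = (0, 1/6)
2. B is where the line through P parallel to RJ meets line DR ⇒ B = (5/6, 1/6)
3. F is the centroid of triangle BDJ ⇒ F = (5/18, 7/18)
4. G lies on line PR with PG:GR = -1:5 ⇒ G = (-1/4, 5/24)
5. With PA:AD = r, write λ = r/(r+1) so A = P + λ·(D−P); A is affine-linear in λ
Every point depending on A is an affine combination of A and λ-independent points, so each such coordinate is linear in λ; the λ² term in each signed area is a multiple of (D−P)×(D−P) = 0, so 2·[GFP] and 2·[DAG] are each linear in λ. Evaluating at λ=0 and λ=1:
  2·[GFP] = -29/432,   2·[DAG] = 5/24·λ − 5/24
So [GFP]:[DAG] = (-29/432) / (5/24·λ − 5/24). Setting this equal to 116/135:
  -29/432 = 116/135·(5/24·λ − 5/24)  ⇒  λ = 5/8
Then r = λ/(1−λ) = (5/8)/(3/8) = 5/3. Check: with r = 5/3, A = (0, 11/16) and [GFP]:[DAG] = 116/135 as required.

r = 5/3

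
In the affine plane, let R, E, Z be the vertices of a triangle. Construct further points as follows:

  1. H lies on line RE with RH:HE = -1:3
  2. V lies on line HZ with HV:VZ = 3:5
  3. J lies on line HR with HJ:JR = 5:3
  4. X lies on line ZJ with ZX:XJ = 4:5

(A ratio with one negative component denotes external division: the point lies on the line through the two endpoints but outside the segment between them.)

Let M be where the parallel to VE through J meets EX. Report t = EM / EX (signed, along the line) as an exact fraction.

t = -171/124

Assign R = (0, 0), E = (1, 0), Z = (0, 1) — the answer is frame-independent, so this choice is without loss of generality.
1. H lies on line RE with RH:HE = -1:3 ⇒ H = (-1/2, 0)
2. V lies on line HZ with HV:VZ = 3:5 ⇒ V = (-5/16, 3/8)
3. J lies on line HR with HJ:JR = 5:3 ⇒ J = (-3/16, 0)
4. X lies on line ZJ with ZX:XJ = 4:5 ⇒ X = (-1/12, 5/9)
through J parallel to VE: direction (21/16, -3/8); meets EX at M = (1237/496, -95/124)
M = E + t·(X−E) with t = -171/124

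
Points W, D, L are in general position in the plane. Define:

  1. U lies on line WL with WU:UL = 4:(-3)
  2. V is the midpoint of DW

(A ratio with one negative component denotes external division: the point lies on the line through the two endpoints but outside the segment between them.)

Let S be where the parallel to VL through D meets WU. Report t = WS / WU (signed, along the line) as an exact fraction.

Assign W = (0, 0), D = (1, 0), L = (0, 1) — the answer is frame-independent, so this choice is without loss of generality.
1. U lies on line WL with WU:UL = 4:(-3) ⇒ U = (0, 4)
2. V is the midpoint of DW ⇒ V = (1/2, 0)
through D parallel to VL: direction (-1/2, 1); meets WU at S = (0, 2)
S = W + t·(U−W) with t = 1/2

t = 1/2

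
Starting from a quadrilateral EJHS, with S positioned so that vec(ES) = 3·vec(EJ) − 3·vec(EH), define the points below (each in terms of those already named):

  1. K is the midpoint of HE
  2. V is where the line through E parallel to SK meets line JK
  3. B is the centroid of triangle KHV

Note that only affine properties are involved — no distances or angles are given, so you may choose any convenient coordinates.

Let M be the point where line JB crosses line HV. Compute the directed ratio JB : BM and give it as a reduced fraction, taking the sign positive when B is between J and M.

JB:BM = 6

Assign E = (0, 0), J = (1, 0), H = (0, 1), S = (3, -3) — the answer is frame-independent, so this choice is without loss of generality.
1. K is the midpoint of HE ⇒ K = (0, 1/2)
2. V is where the line through E parallel to SK meets line JK ⇒ V = (-3/4, 7/8)
3. B is the centroid of triangle KHV ⇒ B = (-1/4, 19/24)
line JB meets HV at M = (-11/24, 133/144)
B = J + t·(M−J) with t = 6/7, so JB:BM = 6/7:1/7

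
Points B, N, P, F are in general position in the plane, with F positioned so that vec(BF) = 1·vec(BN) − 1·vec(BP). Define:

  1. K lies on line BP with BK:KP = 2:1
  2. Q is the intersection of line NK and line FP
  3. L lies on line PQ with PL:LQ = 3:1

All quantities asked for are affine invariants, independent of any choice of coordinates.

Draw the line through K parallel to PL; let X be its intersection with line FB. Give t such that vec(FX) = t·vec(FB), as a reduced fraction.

t = 1/3

Work in coordinates with B = (0, 0), N = (1, 0), P = (0, 1), F = (1, -1).
1. K lies on line BP with BK:KP = 2:1 ⇒ K = (0, 2/3)
2. Q is the intersection of line NK and line FP ⇒ Q = (1/4, 1/2)
3. L lies on line PQ with PL:LQ = 3:1 ⇒ L = (3/16, 5/8)
through K parallel to PL: direction (3/16, -3/8); meets FB at X = (2/3, -2/3)
X = F + t·(B−F) with t = 1/3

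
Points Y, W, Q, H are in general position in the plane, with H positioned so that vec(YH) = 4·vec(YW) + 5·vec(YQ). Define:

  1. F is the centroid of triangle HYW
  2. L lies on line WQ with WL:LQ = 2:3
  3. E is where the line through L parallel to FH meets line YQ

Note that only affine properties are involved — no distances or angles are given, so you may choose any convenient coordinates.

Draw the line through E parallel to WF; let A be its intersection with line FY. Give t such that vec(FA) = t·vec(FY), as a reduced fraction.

Work in coordinates with Y = (0, 0), W = (1, 0), Q = (0, 1), H = (4, 5).
1. F is the centroid of triangle HYW ⇒ F = (5/3, 5/3)
2. L lies on line WQ with WL:LQ = 2:3 ⇒ L = (3/5, 2/5)
3. E is where the line through L parallel to FH meets line YQ ⇒ E = (0, -16/35)
through E parallel to WF: direction (2/3, 5/3); meets FY at A = (32/105, 32/105)
A = F + t·(Y−F) with t = 143/175

t = 143/175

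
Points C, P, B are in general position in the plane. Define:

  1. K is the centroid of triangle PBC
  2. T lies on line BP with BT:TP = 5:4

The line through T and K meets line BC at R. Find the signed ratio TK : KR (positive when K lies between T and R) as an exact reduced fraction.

TK:KR = 2/3

Assign C = (0, 0), P = (1, 0), B = (0, 1) — the answer is frame-independent, so this choice is without loss of generality.
1. K is the centroid of triangle PBC ⇒ K = (1/3, 1/3)
2. T lies on line BP with BT:TP = 5:4 ⇒ T = (5/9, 4/9)
line TK meets BC at R = (0, 1/6)
K = T + t·(R−T) with t = 2/5, so TK:KR = 2/5:3/5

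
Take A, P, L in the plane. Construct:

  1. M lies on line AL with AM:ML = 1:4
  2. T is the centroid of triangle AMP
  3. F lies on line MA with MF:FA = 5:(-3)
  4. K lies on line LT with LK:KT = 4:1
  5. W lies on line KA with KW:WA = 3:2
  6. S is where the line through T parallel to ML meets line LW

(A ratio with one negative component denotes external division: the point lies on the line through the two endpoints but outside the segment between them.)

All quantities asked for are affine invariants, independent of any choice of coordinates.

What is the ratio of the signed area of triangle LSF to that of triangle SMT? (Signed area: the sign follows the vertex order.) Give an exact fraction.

Assign A = (0, 0), P = (1, 0), L = (0, 1) — the answer is frame-independent, so this choice is without loss of generality.
1. M lies on line AL with AM:ML = 1:4 ⇒ M = (0, 1/5)
2. T is the centroid of triangle AMP ⇒ T = (1/3, 1/15)
3. F lies on line MA with MF:FA = 5:(-3) ⇒ F = (0, -3/10)
4. K lies on line LT with LK:KT = 4:1 ⇒ K = (4/15, 19/75)
5. W lies on line KA with KW:WA = 3:2 ⇒ W = (8/75, 38/375)
6. S is where the line through T parallel to ML meets line LW ⇒ S = (1/3, -217/120)
2·[LSF] = -13/30, 2·[SMT] = -5/8
[LSF]:[SMT] = -13/30:-5/8 = 52/75

[LSF]:[SMT] = 52/75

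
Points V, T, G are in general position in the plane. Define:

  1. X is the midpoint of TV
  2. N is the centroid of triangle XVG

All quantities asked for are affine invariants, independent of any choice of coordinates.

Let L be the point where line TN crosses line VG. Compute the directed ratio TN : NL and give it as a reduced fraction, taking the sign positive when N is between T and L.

TN:NL = 5

Set V = (0, 0), T = (1, 0), G = (0, 1); any affine frame gives the same invariant.
1. X is the midpoint of TV ⇒ X = (1/2, 0)
2. N is the centroid of triangle XVG ⇒ N = (1/6, 1/3)
line TN meets VG at L = (0, 2/5)
N = T + t·(L−T) with t = 5/6, so TN:NL = 5/6:1/6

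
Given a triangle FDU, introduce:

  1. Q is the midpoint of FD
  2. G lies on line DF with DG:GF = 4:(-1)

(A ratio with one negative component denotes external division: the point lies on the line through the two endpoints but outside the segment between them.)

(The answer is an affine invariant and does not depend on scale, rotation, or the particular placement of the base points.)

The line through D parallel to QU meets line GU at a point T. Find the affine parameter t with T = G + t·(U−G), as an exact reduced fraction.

t = 8/5

Assign F = (0, 0), D = (1, 0), U = (0, 1) — the answer is frame-independent, so this choice is without loss of generality.
1. Q is the midpoint of FD ⇒ Q = (1/2, 0)
2. G lies on line DF with DG:GF = 4:(-1) ⇒ G = (-1/3, 0)
through D parallel to QU: direction (-1/2, 1); meets GU at T = (1/5, 8/5)
T = G + t·(U−G) with t = 8/5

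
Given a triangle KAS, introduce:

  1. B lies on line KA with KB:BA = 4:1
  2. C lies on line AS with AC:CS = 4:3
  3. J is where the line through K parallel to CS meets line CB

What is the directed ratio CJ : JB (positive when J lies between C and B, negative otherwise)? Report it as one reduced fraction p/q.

CJ:JB = -5/4

Assign K = (0, 0), A = (1, 0), S = (0, 1) — the answer is frame-independent, so this choice is without loss of generality.
1. B lies on line KA with KB:BA = 4:1 ⇒ B = (4/5, 0)
2. C lies on line AS with AC:CS = 4:3 ⇒ C = (3/7, 4/7)
3. J is where the line through K parallel to CS meets line CB ⇒ J = (16/7, -16/7)
J = C + t·(B−C) with t = 5, so CJ:JB = t:(1−t) = 5:-4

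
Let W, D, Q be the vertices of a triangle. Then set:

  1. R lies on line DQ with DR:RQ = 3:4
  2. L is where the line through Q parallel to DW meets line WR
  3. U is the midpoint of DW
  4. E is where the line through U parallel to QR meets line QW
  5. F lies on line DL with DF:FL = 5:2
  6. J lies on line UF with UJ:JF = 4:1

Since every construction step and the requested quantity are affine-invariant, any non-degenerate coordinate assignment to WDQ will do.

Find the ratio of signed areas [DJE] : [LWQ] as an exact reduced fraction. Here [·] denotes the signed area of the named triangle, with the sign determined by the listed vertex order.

[DJE]:[LWQ] = -37/80

Assign W = (0, 0), D = (1, 0), Q = (0, 1) — the answer is frame-independent, so this choice is without loss of generality.
1. R lies on line DQ with DR:RQ = 3:4 ⇒ R = (4/7, 3/7)
2. L is where the line through Q parallel to DW meets line WR ⇒ L = (4/3, 1)
3. U is the midpoint of DW ⇒ U = (1/2, 0)
4. E is where the line through U parallel to QR meets line QW ⇒ E = (0, 1/2)
5. F lies on line DL with DF:FL = 5:2 ⇒ F = (26/21, 5/7)
6. J lies on line UF with UJ:JF = 4:1 ⇒ J = (229/210, 4/7)
2·[DJE] = 37/60, 2·[LWQ] = -4/3
[DJE]:[LWQ] = 37/60:-4/3 = -37/80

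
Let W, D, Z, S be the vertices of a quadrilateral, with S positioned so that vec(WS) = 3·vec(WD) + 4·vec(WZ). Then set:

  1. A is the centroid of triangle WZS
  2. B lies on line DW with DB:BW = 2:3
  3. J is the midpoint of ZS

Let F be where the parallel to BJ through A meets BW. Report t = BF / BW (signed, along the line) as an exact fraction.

t = 1/3

Set W = (0, 0), D = (1, 0), Z = (0, 1), S = (3, 4); any affine frame gives the same invariant.
1. A is the centroid of triangle WZS ⇒ A = (1, 5/3)
2. B lies on line DW with DB:BW = 2:3 ⇒ B = (3/5, 0)
3. J is the midpoint of ZS ⇒ J = (3/2, 5/2)
through A parallel to BJ: direction (9/10, 5/2); meets BW at F = (2/5, 0)
F = B + t·(W−B) with t = 1/3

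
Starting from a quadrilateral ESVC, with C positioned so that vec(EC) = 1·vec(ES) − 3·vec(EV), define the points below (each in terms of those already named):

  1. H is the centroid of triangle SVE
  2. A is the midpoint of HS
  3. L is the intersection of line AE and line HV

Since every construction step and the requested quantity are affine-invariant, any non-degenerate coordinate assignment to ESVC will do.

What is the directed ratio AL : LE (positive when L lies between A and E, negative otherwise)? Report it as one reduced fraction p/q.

AL:LE = 1/2

Work in coordinates with E = (0, 0), S = (1, 0), V = (0, 1), C = (1, -3).
1. H is the centroid of triangle SVE ⇒ H = (1/3, 1/3)
2. A is the midpoint of HS ⇒ A = (2/3, 1/6)
3. L is the intersection of line AE and line HV ⇒ L = (4/9, 1/9)
L = A + t·(E−A) with t = 1/3, so AL:LE = t:(1−t) = 1/3:2/3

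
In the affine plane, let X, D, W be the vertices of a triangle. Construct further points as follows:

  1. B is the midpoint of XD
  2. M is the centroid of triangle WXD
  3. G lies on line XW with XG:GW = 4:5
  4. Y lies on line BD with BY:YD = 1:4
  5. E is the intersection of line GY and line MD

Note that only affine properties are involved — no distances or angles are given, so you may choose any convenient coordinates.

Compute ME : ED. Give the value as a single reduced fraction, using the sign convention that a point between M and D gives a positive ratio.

ME:ED = -11/24

Work in coordinates with X = (0, 0), D = (1, 0), W = (0, 1).
1. B is the midpoint of XD ⇒ B = (1/2, 0)
2. M is the centroid of triangle WXD ⇒ M = (1/3, 1/3)
3. G lies on line XW with XG:GW = 4:5 ⇒ G = (0, 4/9)
4. Y lies on line BD with BY:YD = 1:4 ⇒ Y = (3/5, 0)
5. E is the intersection of line GY and line MD ⇒ E = (-3/13, 8/13)
E = M + t·(D−M) with t = -11/13, so ME:ED = t:(1−t) = -11/13:24/13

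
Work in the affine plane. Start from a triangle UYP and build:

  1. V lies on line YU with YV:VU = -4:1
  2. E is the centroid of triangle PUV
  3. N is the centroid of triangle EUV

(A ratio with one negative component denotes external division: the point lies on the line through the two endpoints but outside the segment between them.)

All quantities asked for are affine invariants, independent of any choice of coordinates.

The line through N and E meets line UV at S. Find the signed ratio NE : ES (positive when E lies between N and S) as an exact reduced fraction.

Choose coordinates U = (0, 0), Y = (1, 0), P = (0, 1).
1. V lies on line YU with YV:VU = -4:1 ⇒ V = (-1/3, 0)
2. E is the centroid of triangle PUV ⇒ E = (-1/9, 1/3)
3. N is the centroid of triangle EUV ⇒ N = (-4/27, 1/9)
line NE meets UV at S = (-1/6, 0)
E = N + t·(S−N) with t = -2, so NE:ES = -2:3

NE:ES = -2/3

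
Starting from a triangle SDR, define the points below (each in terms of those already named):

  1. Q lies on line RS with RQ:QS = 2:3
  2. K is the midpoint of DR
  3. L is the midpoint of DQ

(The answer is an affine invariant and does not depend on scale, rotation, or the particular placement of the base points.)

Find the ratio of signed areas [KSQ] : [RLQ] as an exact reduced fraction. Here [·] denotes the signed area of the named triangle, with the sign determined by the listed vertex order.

Assign S = (0, 0), D = (1, 0), R = (0, 1) — the answer is frame-independent, so this choice is without loss of generality.
1. Q lies on line RS with RQ:QS = 2:3 ⇒ Q = (0, 3/5)
2. K is the midpoint of DR ⇒ K = (1/2, 1/2)
3. L is the midpoint of DQ ⇒ L = (1/2, 3/10)
2·[KSQ] = -3/10, 2·[RLQ] = -1/5
[KSQ]:[RLQ] = -3/10:-1/5 = 3/2

[KSQ]:[RLQ] = 3/2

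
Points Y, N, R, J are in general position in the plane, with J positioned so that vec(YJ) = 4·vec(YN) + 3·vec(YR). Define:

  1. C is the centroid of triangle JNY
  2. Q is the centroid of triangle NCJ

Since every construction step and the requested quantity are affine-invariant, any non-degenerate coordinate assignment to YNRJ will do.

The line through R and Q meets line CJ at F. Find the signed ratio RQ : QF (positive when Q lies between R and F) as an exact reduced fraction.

RQ:QF = -11

Assign Y = (0, 0), N = (1, 0), R = (0, 1), J = (4, 3) — the answer is frame-independent, so this choice is without loss of generality.
1. C is the centroid of triangle JNY ⇒ C = (5/3, 1)
2. Q is the centroid of triangle NCJ ⇒ Q = (20/9, 4/3)
line RQ meets CJ at F = (200/99, 43/33)
Q = R + t·(F−R) with t = 11/10, so RQ:QF = 11/10:-1/10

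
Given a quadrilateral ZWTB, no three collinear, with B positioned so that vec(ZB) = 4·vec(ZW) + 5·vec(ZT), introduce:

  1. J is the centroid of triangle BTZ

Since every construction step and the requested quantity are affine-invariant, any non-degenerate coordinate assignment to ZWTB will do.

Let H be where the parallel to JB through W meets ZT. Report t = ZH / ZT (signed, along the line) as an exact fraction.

t = -9/8

Choose coordinates Z = (0, 0), W = (1, 0), T = (0, 1), B = (4, 5).
1. J is the centroid of triangle BTZ ⇒ J = (4/3, 2)
through W parallel to JB: direction (8/3, 3); meets ZT at H = (0, -9/8)
H = Z + t·(T−Z) with t = -9/8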